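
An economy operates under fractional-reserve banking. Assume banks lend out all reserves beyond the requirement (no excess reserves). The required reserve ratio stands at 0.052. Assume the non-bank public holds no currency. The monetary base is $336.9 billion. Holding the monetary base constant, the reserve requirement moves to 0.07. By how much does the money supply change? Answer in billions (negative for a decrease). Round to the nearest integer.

Initially m₁ = 1 / (0.052) ≈ 19.2308, so M₁ = 19.2308 × 336.9 ≈ 6478.8565 billion.
After the change m₂ = 1 / (0.07) ≈ 14.2857, so M₂ = 14.2857 × 336.9 ≈ 4812.8523 billion.
ΔM = M₂ − M₁ = 4812.8523 − 6478.8565 = -1666.0042 billion.

-1666 billion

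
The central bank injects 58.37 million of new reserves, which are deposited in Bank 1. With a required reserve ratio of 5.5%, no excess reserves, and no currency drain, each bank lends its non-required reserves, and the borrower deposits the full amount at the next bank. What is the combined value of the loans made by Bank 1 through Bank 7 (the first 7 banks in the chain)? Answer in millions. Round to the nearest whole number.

328 million

Bank i lends (1 − rr)^i of the original deposit: Bank 1 lends 58.37·0.9450 ≈ 55.1596, Bank 2 lends 58.37·0.9450² ≈ 52.1259, and so on.
Summing a geometric series: total = 58.37·[0.9450·(1 − 0.9450^7) / (1 − 0.9450)] ≈ 327.9374 million.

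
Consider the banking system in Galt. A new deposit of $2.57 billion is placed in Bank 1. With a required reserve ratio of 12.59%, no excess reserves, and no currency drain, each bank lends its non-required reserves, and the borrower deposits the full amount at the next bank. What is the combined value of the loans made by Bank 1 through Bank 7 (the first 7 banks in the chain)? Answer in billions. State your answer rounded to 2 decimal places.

$10.89 billion

Bank i lends (1 − rr)^i of the original deposit: Bank 1 lends 2.57·0.8741 ≈ 2.2464, Bank 2 lends 2.57·0.8741² ≈ 1.9636, and so on.
Summing a geometric series: total = 2.57·[0.8741·(1 − 0.8741^7) / (1 − 0.8741)] ≈ 10.8864 billion.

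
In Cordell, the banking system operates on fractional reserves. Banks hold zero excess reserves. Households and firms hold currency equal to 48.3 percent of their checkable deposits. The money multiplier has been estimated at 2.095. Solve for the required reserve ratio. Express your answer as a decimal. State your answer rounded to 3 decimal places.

0.225

Using m = 2.095. Since m = (1 + c)/(c + rr + e), the denominator satisfies c + rr + e = (1 + c)/m = (1 + 0.483) / 2.095 ≈ 0.707876.
With c = 0.483 and e = 0, the required reserve ratio is 0.707876 − 0.483 − 0 = 0.224876.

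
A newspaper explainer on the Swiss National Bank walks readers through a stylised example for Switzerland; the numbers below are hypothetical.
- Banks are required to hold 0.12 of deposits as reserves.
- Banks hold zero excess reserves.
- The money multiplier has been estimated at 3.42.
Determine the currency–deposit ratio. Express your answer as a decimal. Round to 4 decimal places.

Using m = 3.42. From m = (1 + c)/(c + rr + e), rearranging gives 1 + c = m·(c + rr + e), so c·(1 − m) = m·(rr + e) − 1.
Hence c = [m·(rr + e) − 1]/(1 − m) = [3.42 × (0.12 + 0) − 1] / (1 − 3.42) ≈ 0.243636.

0.2436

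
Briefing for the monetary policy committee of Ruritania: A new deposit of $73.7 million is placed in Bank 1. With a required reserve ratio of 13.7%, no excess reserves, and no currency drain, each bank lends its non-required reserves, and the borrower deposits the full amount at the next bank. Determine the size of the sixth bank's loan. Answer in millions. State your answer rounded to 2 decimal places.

$30.45 million

Each bank lends a fraction (1 − rr) = 0.8630 of the deposit it receives, so Bank 6 receives 73.7·0.8630^5 and lends 73.7·0.8630^6 ≈ 30.4461 million.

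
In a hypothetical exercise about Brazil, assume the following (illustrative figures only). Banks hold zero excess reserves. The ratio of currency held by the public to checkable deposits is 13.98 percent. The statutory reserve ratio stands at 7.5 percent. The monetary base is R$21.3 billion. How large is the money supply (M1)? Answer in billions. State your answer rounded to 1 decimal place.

R$113.0 billion

The money multiplier is m = (1 + c) / (rr + c) = (1 + 0.1398) / (0.075 + 0.1398) ≈ 5.3063.
So M = m × MB = 5.3063 × 21.3 ≈ 113.0242 billion.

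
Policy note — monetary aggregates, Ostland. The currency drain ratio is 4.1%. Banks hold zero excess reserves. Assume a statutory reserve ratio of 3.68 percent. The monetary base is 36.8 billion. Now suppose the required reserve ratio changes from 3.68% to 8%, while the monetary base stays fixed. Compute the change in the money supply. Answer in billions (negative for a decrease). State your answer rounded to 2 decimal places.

Initially m₁ = (1 + 0.041) / (0.0368 + 0.041) ≈ 13.38046, so M₁ = 13.38046 × 36.8 ≈ 492.4009 billion.
After the change m₂ = (1 + 0.041) / (0.08 + 0.041) ≈ 8.60331, so M₂ = 8.60331 × 36.8 ≈ 316.6018 billion.
ΔM = M₂ − M₁ = 316.6018 − 492.4009 = -175.7991 billion.

-175.80 billion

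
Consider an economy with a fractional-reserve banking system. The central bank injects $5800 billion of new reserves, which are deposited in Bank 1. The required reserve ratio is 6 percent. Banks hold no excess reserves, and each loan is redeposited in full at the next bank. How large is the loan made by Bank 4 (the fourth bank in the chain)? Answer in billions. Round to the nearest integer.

$4528 billion

Each bank lends a fraction (1 − rr) = 0.9400 of the deposit it receives, so Bank 4 receives 5800·0.9400^3 and lends 5800·0.9400^4 ≈ 4528.3440 billion.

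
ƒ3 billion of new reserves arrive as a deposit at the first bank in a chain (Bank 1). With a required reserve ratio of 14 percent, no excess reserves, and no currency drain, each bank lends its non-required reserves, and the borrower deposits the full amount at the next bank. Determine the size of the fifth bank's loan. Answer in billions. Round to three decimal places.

Each bank lends a fraction (1 − rr) = 0.8600 of the deposit it receives, so Bank 5 receives 3·0.8600^4 and lends 3·0.8600^5 ≈ 1.4113 billion.

ƒ1.411 billion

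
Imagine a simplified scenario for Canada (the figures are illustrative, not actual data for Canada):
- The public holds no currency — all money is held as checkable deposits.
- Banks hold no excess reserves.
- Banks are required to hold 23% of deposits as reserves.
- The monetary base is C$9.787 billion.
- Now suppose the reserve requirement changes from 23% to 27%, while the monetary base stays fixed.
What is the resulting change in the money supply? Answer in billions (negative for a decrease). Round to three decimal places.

-6.304 billion

Initially m₁ = 1 / (0.23) ≈ 4.34783, so M₁ = 4.34783 × 9.787 ≈ 42.5522 billion.
After the change m₂ = 1 / (0.27) ≈ 3.70370, so M₂ = 3.70370 × 9.787 ≈ 36.2481 billion.
ΔM = M₂ − M₁ = 36.2481 − 42.5522 = -6.3041 billion.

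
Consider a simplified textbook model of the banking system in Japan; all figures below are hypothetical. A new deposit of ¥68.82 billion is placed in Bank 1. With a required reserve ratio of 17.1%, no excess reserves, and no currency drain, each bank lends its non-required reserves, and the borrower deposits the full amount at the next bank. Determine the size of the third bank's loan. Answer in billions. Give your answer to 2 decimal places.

¥39.21 billion

Each bank lends a fraction (1 − rr) = 0.8290 of the deposit it receives, so Bank 3 receives 68.82·0.8290^2 and lends 68.82·0.8290^3 ≈ 39.2083 billion.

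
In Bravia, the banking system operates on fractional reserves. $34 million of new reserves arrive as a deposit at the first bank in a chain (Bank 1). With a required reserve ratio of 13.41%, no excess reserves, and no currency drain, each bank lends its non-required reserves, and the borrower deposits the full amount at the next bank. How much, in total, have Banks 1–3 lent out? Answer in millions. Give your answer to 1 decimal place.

$77.0 million

Bank i lends (1 − rr)^i of the original deposit: Bank 1 lends 34·0.8659 = 29.4406, Bank 2 lends 34·0.8659² ≈ 25.4926, and so on.
Summing a geometric series: total = 34·[0.8659·(1 − 0.8659^3) / (1 − 0.8659)] ≈ 77.0073 million.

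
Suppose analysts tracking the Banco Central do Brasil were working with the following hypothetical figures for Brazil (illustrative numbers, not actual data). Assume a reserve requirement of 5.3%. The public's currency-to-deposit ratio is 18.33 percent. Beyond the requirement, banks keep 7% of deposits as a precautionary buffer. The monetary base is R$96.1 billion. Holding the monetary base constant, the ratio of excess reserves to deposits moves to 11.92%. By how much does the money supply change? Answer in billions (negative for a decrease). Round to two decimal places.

-51.38 billion

Initially m₁ = (1 + 0.1833) / (0.053 + 0.07 + 0.1833) ≈ 3.86321, so M₁ = 3.86321 × 96.1 ≈ 371.2545 billion.
After the change m₂ = (1 + 0.1833) / (0.053 + 0.1192 + 0.1833) ≈ 3.32855, so M₂ = 3.32855 × 96.1 ≈ 319.8737 billion.
ΔM = M₂ − M₁ = 319.8737 − 371.2545 = -51.3808 billion.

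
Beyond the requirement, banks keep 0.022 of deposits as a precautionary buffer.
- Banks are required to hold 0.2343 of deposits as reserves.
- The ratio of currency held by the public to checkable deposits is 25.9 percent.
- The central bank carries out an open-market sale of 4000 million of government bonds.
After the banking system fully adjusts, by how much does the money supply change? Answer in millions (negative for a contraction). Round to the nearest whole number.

The money multiplier is m = (1 + c) / (rr + e + c) = (1 + 0.259) / (0.2343 + 0.022 + 0.259) ≈ 2.44324.
The sale removes 4000 million of base, so ΔM = m × ΔMB = 2.44324 × (−4000) = -9772.96 million.

-9773 million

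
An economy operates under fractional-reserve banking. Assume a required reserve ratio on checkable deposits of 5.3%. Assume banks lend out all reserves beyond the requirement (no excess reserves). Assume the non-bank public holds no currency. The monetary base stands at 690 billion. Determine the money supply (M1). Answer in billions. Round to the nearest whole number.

With no currency drain or excess reserves, the money multiplier is m = 1/rr = 1/0.053 ≈ 18.8679.
Money supply M = m × MB = 18.8679 × 690 = 13018.851 billion.

13019 billion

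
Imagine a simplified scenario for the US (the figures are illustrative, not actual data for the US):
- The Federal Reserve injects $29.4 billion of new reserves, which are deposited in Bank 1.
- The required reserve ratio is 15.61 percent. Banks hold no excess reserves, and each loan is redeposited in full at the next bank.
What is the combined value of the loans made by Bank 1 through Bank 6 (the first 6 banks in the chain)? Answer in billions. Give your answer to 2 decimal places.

Bank i lends (1 − rr)^i of the original deposit: Bank 1 lends 29.4·0.8439 ≈ 24.8107, Bank 2 lends 29.4·0.8439² ≈ 20.9377, and so on.
Summing a geometric series: total = 29.4·[0.8439·(1 − 0.8439^6) / (1 − 0.8439)] ≈ 101.5316 billion.

$101.53 billion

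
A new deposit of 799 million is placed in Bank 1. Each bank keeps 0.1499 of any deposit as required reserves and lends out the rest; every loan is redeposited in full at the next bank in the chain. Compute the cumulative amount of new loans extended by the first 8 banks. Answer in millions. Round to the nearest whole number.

3295 million

Bank i lends (1 − rr)^i of the original deposit: Bank 1 lends 799·0.8501 = 679.2299, Bank 2 lends 799·0.8501² ≈ 577.4133, and so on.
Summing a geometric series: total = 799·[0.8501·(1 − 0.8501^8) / (1 − 0.8501)] ≈ 3295.3430 million.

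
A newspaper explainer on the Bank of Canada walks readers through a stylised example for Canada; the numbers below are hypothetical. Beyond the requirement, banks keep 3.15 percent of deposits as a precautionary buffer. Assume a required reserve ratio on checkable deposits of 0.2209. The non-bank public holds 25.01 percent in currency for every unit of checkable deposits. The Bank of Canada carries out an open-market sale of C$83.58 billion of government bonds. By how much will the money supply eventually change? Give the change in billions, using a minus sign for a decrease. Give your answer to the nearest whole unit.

The money multiplier is m = (1 + c) / (rr + e + c) = (1 + 0.2501) / (0.2209 + 0.0315 + 0.2501) ≈ 2.4878.
The sale removes 83.58 billion of base, so ΔM = m × ΔMB = 2.4878 × (−83.58) ≈ -207.9303 billion.

-208 billion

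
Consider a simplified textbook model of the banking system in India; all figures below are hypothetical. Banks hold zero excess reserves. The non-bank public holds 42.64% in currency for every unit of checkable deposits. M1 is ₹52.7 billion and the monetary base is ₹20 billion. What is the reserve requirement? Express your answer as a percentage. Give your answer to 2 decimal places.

Using m = M/MB = 52.7/20 = 2.635000. Since m = (1 + c)/(c + rr + e), the denominator satisfies c + rr + e = (1 + c)/m = (1 + 0.4264) / 2.635000 ≈ 0.541328.
With c = 0.4264 and e = 0, the reserve requirement is 0.541328 − 0.4264 − 0 = 0.114928.

11.49%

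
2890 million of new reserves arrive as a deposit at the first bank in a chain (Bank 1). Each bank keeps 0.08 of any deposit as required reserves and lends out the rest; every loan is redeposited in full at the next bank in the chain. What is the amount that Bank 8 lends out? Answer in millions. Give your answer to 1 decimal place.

1483.2 million

Each bank lends a fraction (1 − rr) = 0.9200 of the deposit it receives, so Bank 8 receives 2890·0.9200^7 and lends 2890·0.9200^8 ≈ 1483.2025 million.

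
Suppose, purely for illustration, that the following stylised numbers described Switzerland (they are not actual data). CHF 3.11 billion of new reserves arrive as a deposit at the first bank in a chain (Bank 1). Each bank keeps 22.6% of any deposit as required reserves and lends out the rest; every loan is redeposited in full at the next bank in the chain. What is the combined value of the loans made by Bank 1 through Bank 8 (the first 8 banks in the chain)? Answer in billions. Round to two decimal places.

Bank i lends (1 − rr)^i of the original deposit: Bank 1 lends 3.11·0.7740 ≈ 2.4071, Bank 2 lends 3.11·0.7740² ≈ 1.8631, and so on.
Summing a geometric series: total = 3.11·[0.7740·(1 − 0.7740^8) / (1 − 0.7740)] ≈ 9.2792 billion.

CHF 9.28 billion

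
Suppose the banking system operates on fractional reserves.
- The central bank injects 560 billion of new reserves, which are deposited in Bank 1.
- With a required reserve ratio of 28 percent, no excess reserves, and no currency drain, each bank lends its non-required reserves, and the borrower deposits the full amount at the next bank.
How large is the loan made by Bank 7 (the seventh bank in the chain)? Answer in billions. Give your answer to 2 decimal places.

56.17 billion

Each bank lends a fraction (1 − rr) = 0.7200 of the deposit it receives, so Bank 7 receives 560·0.7200^6 and lends 560·0.7200^7 ≈ 56.1714 billion.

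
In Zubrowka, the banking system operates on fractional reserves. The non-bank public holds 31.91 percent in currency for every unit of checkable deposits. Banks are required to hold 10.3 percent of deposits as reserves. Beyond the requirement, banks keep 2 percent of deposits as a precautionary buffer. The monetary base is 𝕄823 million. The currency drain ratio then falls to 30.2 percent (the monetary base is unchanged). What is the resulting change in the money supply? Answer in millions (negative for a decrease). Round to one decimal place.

𝕄65.7 million

Initially m₁ = (1 + 0.3191) / (0.103 + 0.02 + 0.3191) ≈ 2.98371, so M₁ = 2.98371 × 823 ≈ 2455.5933 million.
After the change m₂ = (1 + 0.302) / (0.103 + 0.02 + 0.302) ≈ 3.06353, so M₂ = 3.06353 × 823 ≈ 2521.2852 million.
ΔM = M₂ − M₁ = 2521.2852 − 2455.5933 = 65.6919 million.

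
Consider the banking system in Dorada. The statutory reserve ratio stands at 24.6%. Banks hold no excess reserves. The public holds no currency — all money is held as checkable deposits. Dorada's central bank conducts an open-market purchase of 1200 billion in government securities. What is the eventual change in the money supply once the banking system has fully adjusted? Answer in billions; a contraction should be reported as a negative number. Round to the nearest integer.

The simple money multiplier is m = 1/rr = 1/0.246 ≈ 4.06504.
An open-market purchase increases the monetary base by 1200 billion, so ΔM = m × ΔMB = 4.06504 × 1200 = 4878.048 billion.

4878 billion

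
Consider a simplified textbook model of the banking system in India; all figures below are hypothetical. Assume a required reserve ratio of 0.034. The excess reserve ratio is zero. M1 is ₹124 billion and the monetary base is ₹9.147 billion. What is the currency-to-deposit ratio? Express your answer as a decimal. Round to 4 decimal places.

Using m = M/MB = 124/9.147 ≈ 13.556357. From m = (1 + c)/(c + rr + e), rearranging gives 1 + c = m·(c + rr + e), so c·(1 − m) = m·(rr + e) − 1.
Hence c = [m·(rr + e) − 1]/(1 − m) = [13.556357 × (0.034 + 0) − 1] / (1 − 13.556357) ≈ 0.042933.

0.0429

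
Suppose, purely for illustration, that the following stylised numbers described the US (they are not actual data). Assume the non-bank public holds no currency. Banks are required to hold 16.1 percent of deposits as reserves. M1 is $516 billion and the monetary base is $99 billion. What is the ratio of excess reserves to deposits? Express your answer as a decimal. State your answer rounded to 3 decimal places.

Using m = M/MB = 516/99 ≈ 5.212121. Since m = (1 + c)/(c + rr + e), the denominator satisfies c + rr + e = (1 + c)/m = (1 + 0) / 5.212121 ≈ 0.191860.
With c = 0 and rr = 0.161, the ratio of excess reserves to deposits is 0.191860 − 0 − 0.161 = 0.03086.

0.031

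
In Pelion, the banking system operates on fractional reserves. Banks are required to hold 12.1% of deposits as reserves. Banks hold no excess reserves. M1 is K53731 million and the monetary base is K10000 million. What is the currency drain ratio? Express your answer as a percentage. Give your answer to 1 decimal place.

8.0%

Using m = M/MB = 53731/10000 = 5.373100. From m = (1 + c)/(c + rr + e), rearranging gives 1 + c = m·(c + rr + e), so c·(1 − m) = m·(rr + e) − 1.
Hence c = [m·(rr + e) − 1]/(1 − m) = [5.373100 × (0.121 + 0) − 1] / (1 − 5.373100) ≈ 0.080002.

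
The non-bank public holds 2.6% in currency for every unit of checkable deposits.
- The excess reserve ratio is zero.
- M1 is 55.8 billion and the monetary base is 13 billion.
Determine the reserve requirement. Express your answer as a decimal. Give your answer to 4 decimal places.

Using m = M/MB = 55.8/13 ≈ 4.292308. Since m = (1 + c)/(c + rr + e), the denominator satisfies c + rr + e = (1 + c)/m = (1 + 0.026) / 4.292308 ≈ 0.239032.
With c = 0.026 and e = 0, the reserve requirement is 0.239032 − 0.026 − 0 = 0.213032.

0.2130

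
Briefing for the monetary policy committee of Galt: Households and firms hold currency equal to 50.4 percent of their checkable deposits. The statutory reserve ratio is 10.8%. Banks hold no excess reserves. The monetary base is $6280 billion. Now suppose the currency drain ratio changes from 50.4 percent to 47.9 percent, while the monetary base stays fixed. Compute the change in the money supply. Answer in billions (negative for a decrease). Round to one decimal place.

Initially m₁ = (1 + 0.504) / (0.108 + 0.504) ≈ 2.457516, so M₁ = 2.457516 × 6280 ≈ 15433.2005 billion.
After the change m₂ = (1 + 0.479) / (0.108 + 0.479) ≈ 2.519591, so M₂ = 2.519591 × 6280 ≈ 15823.0315 billion.
ΔM = M₂ − M₁ = 15823.0315 − 15433.2005 = 389.831 billion.

$389.8 billion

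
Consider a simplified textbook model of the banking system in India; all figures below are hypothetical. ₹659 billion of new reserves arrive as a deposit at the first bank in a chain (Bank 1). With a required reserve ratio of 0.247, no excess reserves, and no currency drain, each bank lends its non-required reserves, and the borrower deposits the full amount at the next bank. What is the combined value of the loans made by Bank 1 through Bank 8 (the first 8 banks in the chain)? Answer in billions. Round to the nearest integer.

Bank i lends (1 − rr)^i of the original deposit: Bank 1 lends 659·0.7530 = 496.2270, Bank 2 lends 659·0.7530² ≈ 373.6589, and so on.
Summing a geometric series: total = 659·[0.7530·(1 − 0.7530^8) / (1 − 0.7530)] ≈ 1801.3608 billion.

₹1801 billion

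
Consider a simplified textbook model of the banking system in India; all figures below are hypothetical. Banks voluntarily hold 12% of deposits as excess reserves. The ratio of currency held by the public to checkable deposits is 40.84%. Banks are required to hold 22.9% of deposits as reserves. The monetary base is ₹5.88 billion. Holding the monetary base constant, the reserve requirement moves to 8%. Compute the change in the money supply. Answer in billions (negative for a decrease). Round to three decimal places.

₹2.678 billion

Initially m₁ = (1 + 0.4084) / (0.229 + 0.12 + 0.4084) ≈ 1.85952, so M₁ = 1.85952 × 5.88 ≈ 10.934 billion.
After the change m₂ = (1 + 0.4084) / (0.08 + 0.12 + 0.4084) ≈ 2.31492, so M₂ = 2.31492 × 5.88 ≈ 13.6117 billion.
ΔM = M₂ − M₁ = 13.6117 − 10.934 = 2.6777 billion.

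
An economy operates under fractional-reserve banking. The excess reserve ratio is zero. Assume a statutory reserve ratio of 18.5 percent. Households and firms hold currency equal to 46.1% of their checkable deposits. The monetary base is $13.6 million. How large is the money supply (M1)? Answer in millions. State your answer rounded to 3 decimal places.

$30.758 million

The money multiplier is m = (1 + c) / (rr + c) = (1 + 0.461) / (0.185 + 0.461) ≈ 2.261610.
So M = m × MB = 2.261610 × 13.6 ≈ 30.7579 million.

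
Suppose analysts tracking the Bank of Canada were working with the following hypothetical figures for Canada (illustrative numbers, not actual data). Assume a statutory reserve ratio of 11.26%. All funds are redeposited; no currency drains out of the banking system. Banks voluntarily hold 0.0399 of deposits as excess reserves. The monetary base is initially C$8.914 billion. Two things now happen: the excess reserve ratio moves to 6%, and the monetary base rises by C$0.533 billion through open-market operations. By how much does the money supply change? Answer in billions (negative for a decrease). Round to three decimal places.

Before: m₁ = 1 / (0.1126 + 0.0399) ≈ 6.55738, MB₁ = 8.914, so M₁ = 6.55738 × 8.914 ≈ 58.4525 billion.
After: m₂ = 1 / (0.1126 + 0.06) ≈ 5.79374, MB₂ = 8.914 + 0.533 = 9.447, so M₂ = 5.79374 × 9.447 ≈ 54.7335 billion.
ΔM = M₂ − M₁ = 54.7335 − 58.4525 = -3.719 billion.

-3.719 billion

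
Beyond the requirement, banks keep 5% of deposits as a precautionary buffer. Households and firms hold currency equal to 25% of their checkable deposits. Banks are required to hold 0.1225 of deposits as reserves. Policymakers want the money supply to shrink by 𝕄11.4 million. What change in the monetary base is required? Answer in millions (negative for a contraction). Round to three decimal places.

The money multiplier is m = (1 + c) / (rr + e + c) = (1 + 0.25) / (0.1225 + 0.05 + 0.25) ≈ 2.958580.
ΔMB = ΔM / m = (−11.4) / 2.958580 ≈ -3.8532 million.

-3.853 million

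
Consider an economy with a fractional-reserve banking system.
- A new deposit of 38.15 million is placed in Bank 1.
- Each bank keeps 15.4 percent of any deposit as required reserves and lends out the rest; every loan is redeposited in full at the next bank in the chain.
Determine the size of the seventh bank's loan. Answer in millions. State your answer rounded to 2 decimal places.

Each bank lends a fraction (1 − rr) = 0.8460 of the deposit it receives, so Bank 7 receives 38.15·0.8460^6 and lends 38.15·0.8460^7 ≈ 11.8328 million.

11.83 million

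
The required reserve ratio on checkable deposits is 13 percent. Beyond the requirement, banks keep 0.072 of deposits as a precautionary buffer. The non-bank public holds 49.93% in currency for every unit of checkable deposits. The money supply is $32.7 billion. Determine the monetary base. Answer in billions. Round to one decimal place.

$15.3 billion

The money multiplier is m = (1 + c) / (rr + e + c) = (1 + 0.4993) / (0.13 + 0.072 + 0.4993) ≈ 2.1379.
MB = M / m = 32.7 / 2.1379 ≈ 15.2954 billion.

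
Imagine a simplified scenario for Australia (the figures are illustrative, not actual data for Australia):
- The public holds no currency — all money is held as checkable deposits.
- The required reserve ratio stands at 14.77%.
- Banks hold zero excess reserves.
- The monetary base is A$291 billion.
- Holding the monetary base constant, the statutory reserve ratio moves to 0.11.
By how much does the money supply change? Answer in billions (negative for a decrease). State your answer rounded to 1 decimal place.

Initially m₁ = 1 / (0.1477) ≈ 6.77048, so M₁ = 6.77048 × 291 ≈ 1970.2097 billion.
After the change m₂ = 1 / (0.11) ≈ 9.09091, so M₂ = 9.09091 × 291 ≈ 2645.4548 billion.
ΔM = M₂ − M₁ = 2645.4548 − 1970.2097 = 675.2451 billion.

A$675.2 billion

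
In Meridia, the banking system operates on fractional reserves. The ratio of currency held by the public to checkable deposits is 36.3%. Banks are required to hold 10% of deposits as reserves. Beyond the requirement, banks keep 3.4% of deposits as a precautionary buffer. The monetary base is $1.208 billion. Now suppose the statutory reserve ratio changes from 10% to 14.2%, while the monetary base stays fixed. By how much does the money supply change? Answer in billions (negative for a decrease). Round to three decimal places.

-0.258 billion

Initially m₁ = (1 + 0.363) / (0.1 + 0.034 + 0.363) ≈ 2.74245, so M₁ = 2.74245 × 1.208 ≈ 3.3129 billion.
After the change m₂ = (1 + 0.363) / (0.142 + 0.034 + 0.363) ≈ 2.52876, so M₂ = 2.52876 × 1.208 ≈ 3.0547 billion.
ΔM = M₂ − M₁ = 3.0547 − 3.3129 = -0.2582 billion.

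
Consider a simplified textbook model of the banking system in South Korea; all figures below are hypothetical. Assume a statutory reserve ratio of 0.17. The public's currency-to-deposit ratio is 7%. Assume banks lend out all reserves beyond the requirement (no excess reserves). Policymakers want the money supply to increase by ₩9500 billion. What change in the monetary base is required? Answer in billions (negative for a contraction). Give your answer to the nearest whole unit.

₩2131 billion

The money multiplier is m = (1 + c) / (rr + c) = (1 + 0.07) / (0.17 + 0.07) ≈ 4.45833.
ΔMB = ΔM / m = (+9500) / 4.45833 ≈ 2130.8427 billion.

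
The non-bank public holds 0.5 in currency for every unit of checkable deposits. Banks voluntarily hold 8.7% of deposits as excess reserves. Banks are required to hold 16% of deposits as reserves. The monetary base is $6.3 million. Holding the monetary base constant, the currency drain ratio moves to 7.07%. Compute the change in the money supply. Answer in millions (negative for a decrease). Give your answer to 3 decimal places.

Initially m₁ = (1 + 0.5) / (0.16 + 0.087 + 0.5) ≈ 2.00803, so M₁ = 2.00803 × 6.3 ≈ 12.6506 million.
After the change m₂ = (1 + 0.0707) / (0.16 + 0.087 + 0.0707) ≈ 3.37016, so M₂ = 3.37016 × 6.3 ≈ 21.232 million.
ΔM = M₂ − M₁ = 21.232 − 12.6506 = 8.5814 million.

$8.581 million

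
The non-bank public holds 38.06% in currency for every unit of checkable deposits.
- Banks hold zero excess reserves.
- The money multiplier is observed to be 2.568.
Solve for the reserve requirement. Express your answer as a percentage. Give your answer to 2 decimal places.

15.70%

Using m = 2.568. Since m = (1 + c)/(c + rr + e), the denominator satisfies c + rr + e = (1 + c)/m = (1 + 0.3806) / 2.568 ≈ 0.537617.
With c = 0.3806 and e = 0, the reserve requirement is 0.537617 − 0.3806 − 0 = 0.157017.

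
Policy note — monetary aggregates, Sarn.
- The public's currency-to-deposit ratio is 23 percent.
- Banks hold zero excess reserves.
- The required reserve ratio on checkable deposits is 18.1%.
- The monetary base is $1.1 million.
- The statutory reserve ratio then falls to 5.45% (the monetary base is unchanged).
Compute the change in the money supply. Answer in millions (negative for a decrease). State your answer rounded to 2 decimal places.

$1.46 million

Initially m₁ = (1 + 0.23) / (0.181 + 0.23) ≈ 2.9927, so M₁ = 2.9927 × 1.1 ≈ 3.292 million.
After the change m₂ = (1 + 0.23) / (0.0545 + 0.23) ≈ 4.3234, so M₂ = 4.3234 × 1.1 ≈ 4.7557 million.
ΔM = M₂ − M₁ = 4.7557 − 3.292 = 1.4637 million.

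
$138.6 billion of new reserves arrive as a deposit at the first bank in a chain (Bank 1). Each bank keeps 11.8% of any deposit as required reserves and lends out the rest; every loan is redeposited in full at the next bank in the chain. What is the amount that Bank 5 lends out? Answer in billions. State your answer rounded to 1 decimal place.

$74.0 billion

Each bank lends a fraction (1 − rr) = 0.8820 of the deposit it receives, so Bank 5 receives 138.6·0.8820^4 and lends 138.6·0.8820^5 ≈ 73.9786 billion.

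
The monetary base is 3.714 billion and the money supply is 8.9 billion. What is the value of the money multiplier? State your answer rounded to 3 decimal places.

2.396

The money multiplier is m = M / MB = 8.9 / 3.714 ≈ 2.39634.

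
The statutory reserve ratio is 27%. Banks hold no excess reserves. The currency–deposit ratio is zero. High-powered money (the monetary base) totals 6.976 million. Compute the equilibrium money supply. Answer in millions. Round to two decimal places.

25.84 million

With no currency drain or excess reserves, the money multiplier is m = 1/rr = 1/0.27 ≈ 3.7037.
Money supply M = m × MB = 3.7037 × 6.976 ≈ 25.837 million.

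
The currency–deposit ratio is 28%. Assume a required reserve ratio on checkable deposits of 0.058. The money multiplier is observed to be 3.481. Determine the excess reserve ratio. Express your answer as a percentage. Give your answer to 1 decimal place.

3.0%

Using m = 3.481. Since m = (1 + c)/(c + rr + e), the denominator satisfies c + rr + e = (1 + c)/m = (1 + 0.28) / 3.481 ≈ 0.367710.
With c = 0.28 and rr = 0.058, the excess reserve ratio is 0.367710 − 0.28 − 0.058 = 0.02971.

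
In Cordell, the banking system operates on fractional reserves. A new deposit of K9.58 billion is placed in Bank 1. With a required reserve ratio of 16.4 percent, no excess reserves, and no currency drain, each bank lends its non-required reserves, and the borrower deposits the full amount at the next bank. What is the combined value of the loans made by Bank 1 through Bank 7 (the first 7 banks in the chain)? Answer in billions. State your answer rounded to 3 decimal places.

K34.898 billion

Bank i lends (1 − rr)^i of the original deposit: Bank 1 lends 9.58·0.8360 ≈ 8.0089, Bank 2 lends 9.58·0.8360² ≈ 6.6954, and so on.
Summing a geometric series: total = 9.58·[0.8360·(1 − 0.8360^7) / (1 − 0.8360)] ≈ 34.8976 billion.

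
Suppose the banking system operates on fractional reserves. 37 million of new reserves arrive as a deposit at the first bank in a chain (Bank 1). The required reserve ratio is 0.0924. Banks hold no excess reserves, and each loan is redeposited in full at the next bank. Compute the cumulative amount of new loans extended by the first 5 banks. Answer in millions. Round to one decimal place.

Bank i lends (1 − rr)^i of the original deposit: Bank 1 lends 37·0.9076 = 33.5812, Bank 2 lends 37·0.9076² ≈ 30.4783, and so on.
Summing a geometric series: total = 37·[0.9076·(1 − 0.9076^5) / (1 − 0.9076)] ≈ 139.6140 million.

139.6 million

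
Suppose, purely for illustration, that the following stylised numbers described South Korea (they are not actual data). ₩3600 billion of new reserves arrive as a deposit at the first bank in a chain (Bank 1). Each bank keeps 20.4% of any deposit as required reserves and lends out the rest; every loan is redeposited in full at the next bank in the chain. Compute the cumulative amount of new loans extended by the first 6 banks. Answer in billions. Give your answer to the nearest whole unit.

Bank i lends (1 − rr)^i of the original deposit: Bank 1 lends 3600·0.7960 = 2865.6000, Bank 2 lends 3600·0.7960² = 2281.0176, and so on.
Summing a geometric series: total = 3600·[0.7960·(1 − 0.7960^6) / (1 − 0.7960)] ≈ 10473.8055 billion.

₩10474 billion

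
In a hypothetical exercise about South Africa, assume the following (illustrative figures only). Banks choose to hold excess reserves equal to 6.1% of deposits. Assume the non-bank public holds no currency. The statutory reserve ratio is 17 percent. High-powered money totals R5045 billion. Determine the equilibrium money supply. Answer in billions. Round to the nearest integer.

R21840 billion

The money multiplier is m = 1 / (rr + e) = 1 / (0.17 + 0.061) ≈ 4.32900.
So M = m × MB = 4.32900 × 5045 = 21839.805 billion.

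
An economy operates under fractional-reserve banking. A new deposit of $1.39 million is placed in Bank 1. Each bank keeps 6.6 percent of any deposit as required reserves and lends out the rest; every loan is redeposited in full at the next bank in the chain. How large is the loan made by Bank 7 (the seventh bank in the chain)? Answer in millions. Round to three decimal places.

$0.862 million

Each bank lends a fraction (1 − rr) = 0.9340 of the deposit it receives, so Bank 7 receives 1.39·0.9340^6 and lends 1.39·0.9340^7 ≈ 0.8619 million.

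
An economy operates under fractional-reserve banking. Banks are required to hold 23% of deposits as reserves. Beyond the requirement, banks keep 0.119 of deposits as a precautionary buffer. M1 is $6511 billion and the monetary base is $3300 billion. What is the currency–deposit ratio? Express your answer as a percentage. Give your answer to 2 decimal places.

Using m = M/MB = 6511/3300 ≈ 1.973030. From m = (1 + c)/(c + rr + e), rearranging gives 1 + c = m·(c + rr + e), so c·(1 − m) = m·(rr + e) − 1.
Hence c = [m·(rr + e) − 1]/(1 − m) = [1.973030 × (0.23 + 0.119) − 1] / (1 − 1.973030) ≈ 0.320044.

32.00%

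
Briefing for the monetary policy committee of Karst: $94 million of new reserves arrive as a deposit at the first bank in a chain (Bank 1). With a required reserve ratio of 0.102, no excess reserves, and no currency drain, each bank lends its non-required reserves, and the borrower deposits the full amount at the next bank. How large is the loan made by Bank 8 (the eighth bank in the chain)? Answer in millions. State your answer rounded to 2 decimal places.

$39.75 million

Each bank lends a fraction (1 − rr) = 0.8980 of the deposit it receives, so Bank 8 receives 94·0.8980^7 and lends 94·0.8980^8 ≈ 39.7501 million.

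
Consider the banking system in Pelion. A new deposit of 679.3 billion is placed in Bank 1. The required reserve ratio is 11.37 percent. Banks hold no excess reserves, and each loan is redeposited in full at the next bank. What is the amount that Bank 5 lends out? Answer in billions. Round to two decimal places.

Each bank lends a fraction (1 − rr) = 0.8863 of the deposit it receives, so Bank 5 receives 679.3·0.8863^4 and lends 679.3·0.8863^5 ≈ 371.5056 billion.

371.51 billion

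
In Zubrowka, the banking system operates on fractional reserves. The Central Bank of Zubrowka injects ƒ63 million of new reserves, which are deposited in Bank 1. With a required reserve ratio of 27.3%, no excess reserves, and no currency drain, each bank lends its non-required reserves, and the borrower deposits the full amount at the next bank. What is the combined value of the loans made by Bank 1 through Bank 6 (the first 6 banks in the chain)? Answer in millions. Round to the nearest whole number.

ƒ143 million

Bank i lends (1 − rr)^i of the original deposit: Bank 1 lends 63·0.7270 = 45.8010, Bank 2 lends 63·0.7270² ≈ 33.2973, and so on.
Summing a geometric series: total = 63·[0.7270·(1 − 0.7270^6) / (1 − 0.7270)] ≈ 142.9996 million.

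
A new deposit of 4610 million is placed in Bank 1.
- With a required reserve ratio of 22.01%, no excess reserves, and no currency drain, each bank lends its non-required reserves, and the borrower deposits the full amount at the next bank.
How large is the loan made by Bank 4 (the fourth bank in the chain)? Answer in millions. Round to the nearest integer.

Each bank lends a fraction (1 − rr) = 0.7799 of the deposit it receives, so Bank 4 receives 4610·0.7799^3 and lends 4610·0.7799^4 ≈ 1705.5192 million.

1706 million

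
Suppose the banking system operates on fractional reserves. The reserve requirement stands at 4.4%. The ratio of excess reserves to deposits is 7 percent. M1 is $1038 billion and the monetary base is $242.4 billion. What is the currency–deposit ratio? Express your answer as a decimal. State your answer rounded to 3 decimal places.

0.156

Using m = M/MB = 1038/242.4 ≈ 4.282178. From m = (1 + c)/(c + rr + e), rearranging gives 1 + c = m·(c + rr + e), so c·(1 − m) = m·(rr + e) − 1.
Hence c = [m·(rr + e) − 1]/(1 − m) = [4.282178 × (0.044 + 0.07) − 1] / (1 − 4.282178) ≈ 0.155943.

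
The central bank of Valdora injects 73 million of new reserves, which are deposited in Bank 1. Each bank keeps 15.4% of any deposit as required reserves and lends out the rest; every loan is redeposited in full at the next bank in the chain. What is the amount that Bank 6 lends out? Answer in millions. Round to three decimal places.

26.764 million

Each bank lends a fraction (1 − rr) = 0.8460 of the deposit it receives, so Bank 6 receives 73·0.8460^5 and lends 73·0.8460^6 ≈ 26.7636 million.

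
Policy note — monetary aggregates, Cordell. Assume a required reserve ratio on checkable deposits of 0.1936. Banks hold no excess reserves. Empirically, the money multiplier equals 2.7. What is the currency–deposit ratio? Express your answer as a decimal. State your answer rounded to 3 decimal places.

0.281

Using m = 2.7. From m = (1 + c)/(c + rr + e), rearranging gives 1 + c = m·(c + rr + e), so c·(1 − m) = m·(rr + e) − 1.
Hence c = [m·(rr + e) − 1]/(1 − m) = [2.7 × (0.1936 + 0) − 1] / (1 − 2.7) ≈ 0.280753.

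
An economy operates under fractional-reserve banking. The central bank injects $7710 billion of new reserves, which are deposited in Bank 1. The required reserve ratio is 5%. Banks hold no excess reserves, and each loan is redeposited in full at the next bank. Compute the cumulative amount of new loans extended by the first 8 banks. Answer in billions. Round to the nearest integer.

Bank i lends (1 − rr)^i of the original deposit: Bank 1 lends 7710·0.9500 = 7324.5000, Bank 2 lends 7710·0.9500² = 6958.2750, and so on.
Summing a geometric series: total = 7710·[0.9500·(1 − 0.9500^8) / (1 − 0.9500)] ≈ 49305.5410 billion.

$49306 billion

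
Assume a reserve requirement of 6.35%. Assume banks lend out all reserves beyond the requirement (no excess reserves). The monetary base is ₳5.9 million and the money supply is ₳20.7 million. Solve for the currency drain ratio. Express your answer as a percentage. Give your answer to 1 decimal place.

31.0%

Using m = M/MB = 20.7/5.9 ≈ 3.508475. From m = (1 + c)/(c + rr + e), rearranging gives 1 + c = m·(c + rr + e), so c·(1 − m) = m·(rr + e) − 1.
Hence c = [m·(rr + e) − 1]/(1 − m) = [3.508475 × (0.0635 + 0) − 1] / (1 − 3.508475) ≈ 0.309834.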